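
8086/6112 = 4043/3056 = 1.32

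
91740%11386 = 652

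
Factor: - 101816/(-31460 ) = 178/55= 2^1*5^( - 1 )*11^ (- 1)*89^1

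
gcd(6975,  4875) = 75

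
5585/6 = 930  +  5/6 = 930.83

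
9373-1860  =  7513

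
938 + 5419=6357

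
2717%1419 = 1298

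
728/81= 728/81 = 8.99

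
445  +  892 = 1337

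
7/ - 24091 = -1 + 24084/24091 = - 0.00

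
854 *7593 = 6484422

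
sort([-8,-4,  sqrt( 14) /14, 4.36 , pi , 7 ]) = [  -  8, - 4,sqrt(14) /14 , pi, 4.36, 7]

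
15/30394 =15/30394 = 0.00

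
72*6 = 432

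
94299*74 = 6978126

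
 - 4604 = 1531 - 6135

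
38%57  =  38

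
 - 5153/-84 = 5153/84 = 61.35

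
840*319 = 267960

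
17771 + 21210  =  38981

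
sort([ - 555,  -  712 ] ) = [ - 712, - 555]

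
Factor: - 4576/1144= - 4 = -2^2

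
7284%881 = 236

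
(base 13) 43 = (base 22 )2b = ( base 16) 37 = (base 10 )55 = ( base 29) 1Q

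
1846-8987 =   -  7141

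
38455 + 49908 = 88363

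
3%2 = 1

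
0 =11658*0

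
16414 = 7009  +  9405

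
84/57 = 28/19  =  1.47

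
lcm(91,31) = 2821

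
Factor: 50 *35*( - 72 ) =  - 126000 = -  2^4*3^2* 5^3*7^1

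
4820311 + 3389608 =8209919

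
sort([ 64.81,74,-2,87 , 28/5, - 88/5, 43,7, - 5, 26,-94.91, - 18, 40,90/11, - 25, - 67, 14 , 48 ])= [ - 94.91,-67, - 25,-18, - 88/5, - 5,  -  2, 28/5,  7, 90/11, 14,26, 40,  43, 48,64.81, 74, 87]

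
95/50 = 1+9/10= 1.90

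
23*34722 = 798606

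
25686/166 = 12843/83 = 154.73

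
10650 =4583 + 6067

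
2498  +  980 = 3478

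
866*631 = 546446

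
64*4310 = 275840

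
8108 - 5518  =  2590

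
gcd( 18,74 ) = 2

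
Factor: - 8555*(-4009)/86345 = 6859399/17269=7^( - 1)*19^1*29^1*59^1*211^1*2467^( - 1)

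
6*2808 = 16848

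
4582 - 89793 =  - 85211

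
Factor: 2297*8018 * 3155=58106726630 = 2^1*5^1*19^1*211^1*631^1*2297^1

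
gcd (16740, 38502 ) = 1674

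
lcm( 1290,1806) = 9030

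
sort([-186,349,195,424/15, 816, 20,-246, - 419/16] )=[ - 246,-186, - 419/16,  20, 424/15, 195, 349,816]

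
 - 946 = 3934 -4880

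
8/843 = 8/843 = 0.01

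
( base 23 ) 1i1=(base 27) 17Q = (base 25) 1CJ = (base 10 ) 944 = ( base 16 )3B0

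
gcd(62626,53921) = 1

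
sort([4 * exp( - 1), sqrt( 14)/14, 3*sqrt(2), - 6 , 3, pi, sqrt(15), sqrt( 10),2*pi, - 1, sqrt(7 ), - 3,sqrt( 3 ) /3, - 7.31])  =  [-7.31,-6, - 3, - 1,sqrt( 14) /14, sqrt(3 )/3, 4*exp(- 1), sqrt ( 7),3, pi, sqrt( 10 ), sqrt( 15), 3*sqrt( 2),  2*pi ] 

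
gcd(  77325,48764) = 1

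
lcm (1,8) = 8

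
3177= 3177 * 1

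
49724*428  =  21281872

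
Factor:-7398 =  - 2^1  *  3^3*137^1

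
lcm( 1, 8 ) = 8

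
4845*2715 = 13154175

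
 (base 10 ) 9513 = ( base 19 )176d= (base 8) 22451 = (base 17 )1ffa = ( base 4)2110221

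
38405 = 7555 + 30850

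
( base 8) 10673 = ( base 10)4539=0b1000110111011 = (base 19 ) cah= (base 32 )4dr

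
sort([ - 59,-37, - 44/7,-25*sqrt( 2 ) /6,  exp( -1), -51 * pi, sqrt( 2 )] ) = [ - 51  *pi,  -  59,-37,-44/7, - 25*sqrt( 2)/6, exp(-1), sqrt( 2)]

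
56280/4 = 14070 = 14070.00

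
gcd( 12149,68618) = 1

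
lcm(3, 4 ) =12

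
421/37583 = 421/37583 = 0.01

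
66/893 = 66/893 = 0.07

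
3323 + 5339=8662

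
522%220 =82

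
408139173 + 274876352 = 683015525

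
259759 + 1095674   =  1355433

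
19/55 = 19/55 =0.35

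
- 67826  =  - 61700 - 6126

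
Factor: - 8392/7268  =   - 2098/1817 = - 2^1*23^( - 1)*79^( - 1)*1049^1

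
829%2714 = 829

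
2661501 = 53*50217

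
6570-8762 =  - 2192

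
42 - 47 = - 5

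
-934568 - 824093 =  - 1758661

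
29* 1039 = 30131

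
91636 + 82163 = 173799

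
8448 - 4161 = 4287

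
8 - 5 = 3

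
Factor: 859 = 859^1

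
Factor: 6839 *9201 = 3^1 * 7^1 * 977^1 * 3067^1 = 62925639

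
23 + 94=117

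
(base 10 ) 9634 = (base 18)1bd4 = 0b10010110100010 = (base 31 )a0o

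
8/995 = 8/995= 0.01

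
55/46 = 55/46 =1.20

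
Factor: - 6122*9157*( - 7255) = 406709162270 = 2^1*5^1*1451^1*3061^1*9157^1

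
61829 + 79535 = 141364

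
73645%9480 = 7285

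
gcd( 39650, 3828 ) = 2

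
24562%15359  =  9203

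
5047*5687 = 28702289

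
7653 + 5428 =13081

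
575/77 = 7  +  36/77 = 7.47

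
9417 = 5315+4102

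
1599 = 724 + 875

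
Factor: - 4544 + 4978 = 2^1*7^1*31^1 = 434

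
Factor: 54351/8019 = 61/9= 3^(-2 )*61^1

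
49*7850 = 384650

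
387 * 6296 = 2436552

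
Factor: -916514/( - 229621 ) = 2^1*7^( -1)*41^1*11177^1*32803^( - 1)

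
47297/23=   2056  +  9/23 = 2056.39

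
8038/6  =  4019/3 = 1339.67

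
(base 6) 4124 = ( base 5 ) 12131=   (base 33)rp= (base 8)1624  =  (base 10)916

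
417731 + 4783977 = 5201708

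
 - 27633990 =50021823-77655813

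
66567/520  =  128 + 7/520 =128.01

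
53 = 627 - 574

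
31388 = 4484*7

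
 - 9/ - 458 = 9/458 = 0.02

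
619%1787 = 619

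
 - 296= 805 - 1101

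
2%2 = 0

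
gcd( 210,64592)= 2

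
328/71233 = 328/71233 = 0.00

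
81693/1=81693 = 81693.00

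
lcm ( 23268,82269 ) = 2303532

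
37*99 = 3663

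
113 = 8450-8337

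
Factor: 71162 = 2^1*7^1*13^1*17^1*23^1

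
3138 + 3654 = 6792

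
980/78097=980/78097 = 0.01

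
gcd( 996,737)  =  1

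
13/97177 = 13/97177 = 0.00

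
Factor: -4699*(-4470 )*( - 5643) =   -  2^1*3^4*5^1*11^1*19^1*37^1*127^1 * 149^1 = -  118528562790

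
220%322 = 220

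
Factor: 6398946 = 2^1*3^3 *71^1 * 1669^1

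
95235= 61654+33581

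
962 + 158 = 1120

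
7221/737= 9 + 588/737 = 9.80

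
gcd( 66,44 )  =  22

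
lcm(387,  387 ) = 387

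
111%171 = 111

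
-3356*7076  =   - 23747056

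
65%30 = 5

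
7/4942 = 1/706  =  0.00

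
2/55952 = 1/27976 =0.00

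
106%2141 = 106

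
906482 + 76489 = 982971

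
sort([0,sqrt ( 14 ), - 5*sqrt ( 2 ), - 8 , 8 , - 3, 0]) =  [ - 8 , - 5 * sqrt(2), - 3,  0 , 0,sqrt( 14),8 ] 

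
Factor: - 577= -577^1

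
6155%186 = 17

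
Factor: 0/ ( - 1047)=0^1 =0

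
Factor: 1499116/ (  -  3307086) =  - 2^1 * 3^( - 2)*89^1*269^(  -  1)*683^( - 1) *4211^1 = - 749558/1653543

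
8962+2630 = 11592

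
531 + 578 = 1109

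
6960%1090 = 420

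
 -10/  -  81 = 10/81 = 0.12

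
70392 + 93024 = 163416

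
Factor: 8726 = 2^1*4363^1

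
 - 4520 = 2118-6638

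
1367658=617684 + 749974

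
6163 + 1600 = 7763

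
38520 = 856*45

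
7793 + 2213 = 10006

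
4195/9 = 466 + 1/9  =  466.11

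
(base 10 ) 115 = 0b1110011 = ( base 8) 163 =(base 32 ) 3j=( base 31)3m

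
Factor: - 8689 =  - 8689^1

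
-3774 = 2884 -6658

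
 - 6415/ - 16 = 6415/16 = 400.94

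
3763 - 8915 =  - 5152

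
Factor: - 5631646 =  - 2^1*31^1*90833^1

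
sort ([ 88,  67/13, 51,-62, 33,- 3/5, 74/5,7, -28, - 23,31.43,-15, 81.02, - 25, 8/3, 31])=[  -  62, - 28,  -  25, - 23, - 15, -3/5, 8/3, 67/13, 7, 74/5, 31, 31.43, 33,  51,81.02,88]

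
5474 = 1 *5474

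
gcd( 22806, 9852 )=6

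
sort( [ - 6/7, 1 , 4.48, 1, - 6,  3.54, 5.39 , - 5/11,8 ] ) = [ - 6,  -  6/7,-5/11, 1, 1, 3.54, 4.48, 5.39,8]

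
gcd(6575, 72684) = 1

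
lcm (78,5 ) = 390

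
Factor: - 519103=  - 13^1*73^1 * 547^1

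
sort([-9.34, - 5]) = [ - 9.34,-5 ] 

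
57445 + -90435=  - 32990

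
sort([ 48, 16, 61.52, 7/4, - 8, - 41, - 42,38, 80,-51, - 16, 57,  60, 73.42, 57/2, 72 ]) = [ - 51, -42,-41,-16, - 8 , 7/4 , 16, 57/2,38, 48, 57, 60,61.52, 72,  73.42,80]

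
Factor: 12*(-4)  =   - 48 = - 2^4*3^1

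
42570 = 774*55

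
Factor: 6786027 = 3^2* 754003^1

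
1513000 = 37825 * 40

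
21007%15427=5580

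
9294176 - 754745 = 8539431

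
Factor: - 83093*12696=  - 2^3*3^1*23^2 * 83093^1 = - 1054948728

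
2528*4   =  10112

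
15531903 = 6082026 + 9449877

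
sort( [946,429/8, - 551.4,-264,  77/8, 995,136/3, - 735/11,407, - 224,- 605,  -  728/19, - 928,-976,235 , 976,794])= [ - 976, - 928  , - 605, - 551.4, - 264, - 224, - 735/11, - 728/19,  77/8, 136/3, 429/8,235, 407,794, 946, 976,995 ] 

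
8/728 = 1/91 = 0.01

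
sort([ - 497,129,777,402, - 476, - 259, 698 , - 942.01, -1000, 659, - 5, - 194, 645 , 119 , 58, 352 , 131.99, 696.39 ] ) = [  -  1000, - 942.01, - 497, - 476, - 259, - 194, - 5, 58, 119, 129, 131.99,352, 402, 645,659 , 696.39, 698, 777 ]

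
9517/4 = 2379 + 1/4 = 2379.25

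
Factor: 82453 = 7^1* 11779^1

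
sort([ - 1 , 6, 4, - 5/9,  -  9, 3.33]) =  [ -9, - 1,-5/9,3.33,4, 6]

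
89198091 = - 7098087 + 96296178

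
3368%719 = 492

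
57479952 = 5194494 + 52285458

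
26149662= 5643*4634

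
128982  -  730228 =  - 601246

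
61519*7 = 430633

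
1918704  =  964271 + 954433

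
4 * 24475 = 97900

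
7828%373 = 368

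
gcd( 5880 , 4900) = 980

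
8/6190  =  4/3095 = 0.00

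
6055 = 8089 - 2034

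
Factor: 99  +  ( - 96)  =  3^1=3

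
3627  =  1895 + 1732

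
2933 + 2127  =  5060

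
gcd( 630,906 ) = 6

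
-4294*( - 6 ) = 25764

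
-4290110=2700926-6991036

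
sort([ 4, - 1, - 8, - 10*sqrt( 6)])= [ - 10*sqrt(6 ), - 8,-1, 4 ] 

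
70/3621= 70/3621 = 0.02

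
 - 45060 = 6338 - 51398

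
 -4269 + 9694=5425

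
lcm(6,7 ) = 42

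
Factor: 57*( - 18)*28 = -2^3* 3^3*7^1*19^1 = - 28728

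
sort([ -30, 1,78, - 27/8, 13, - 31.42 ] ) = [ - 31.42, - 30, - 27/8,1,  13, 78]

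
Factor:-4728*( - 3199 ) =15124872 =2^3*3^1*7^1  *197^1*457^1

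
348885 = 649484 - 300599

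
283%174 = 109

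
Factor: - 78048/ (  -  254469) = 2^5*3^1 * 313^( - 1 ) = 96/313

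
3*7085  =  21255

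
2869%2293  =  576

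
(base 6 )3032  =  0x29C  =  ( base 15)2e8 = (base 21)1ah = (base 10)668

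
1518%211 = 41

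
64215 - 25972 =38243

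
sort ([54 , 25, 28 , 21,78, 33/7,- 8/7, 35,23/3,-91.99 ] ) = [ - 91.99,  -  8/7,33/7,23/3,21 , 25,28,35, 54,78]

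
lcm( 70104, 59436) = 2734056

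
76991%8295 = 2336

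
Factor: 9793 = 7^1*1399^1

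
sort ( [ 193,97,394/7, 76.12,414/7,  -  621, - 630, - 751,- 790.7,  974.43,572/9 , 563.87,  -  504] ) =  [ - 790.7, - 751, - 630, - 621, - 504, 394/7,414/7,572/9,76.12, 97,193,563.87 , 974.43 ]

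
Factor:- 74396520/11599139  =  -2^3 *3^2*5^1*11^1*19^ ( - 1)*103^(  -  1)*5927^(-1 )*18787^1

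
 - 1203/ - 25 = 1203/25= 48.12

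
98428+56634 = 155062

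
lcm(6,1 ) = 6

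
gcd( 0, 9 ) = 9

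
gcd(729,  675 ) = 27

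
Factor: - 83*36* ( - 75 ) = 224100 = 2^2*3^3*5^2*83^1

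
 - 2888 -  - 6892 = 4004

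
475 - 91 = 384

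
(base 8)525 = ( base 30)bb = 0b101010101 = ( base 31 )b0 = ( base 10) 341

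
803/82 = 803/82 = 9.79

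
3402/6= 567 = 567.00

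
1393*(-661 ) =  - 920773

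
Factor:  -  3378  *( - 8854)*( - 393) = -2^2*3^2*19^1*131^1*233^1*563^1 = - 11754163116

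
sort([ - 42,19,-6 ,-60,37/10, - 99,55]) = [ - 99, - 60, -42, - 6,  37/10 , 19, 55 ]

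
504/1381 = 504/1381 = 0.36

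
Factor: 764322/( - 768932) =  - 2^ ( - 1)*3^1*13^1 * 41^1  *  239^1*192233^(  -  1)= - 382161/384466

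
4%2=0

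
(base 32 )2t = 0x5D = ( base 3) 10110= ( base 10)93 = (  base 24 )3L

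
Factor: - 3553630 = -2^1*5^1*355363^1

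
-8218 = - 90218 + 82000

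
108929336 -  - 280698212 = 389627548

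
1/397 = 1/397 = 0.00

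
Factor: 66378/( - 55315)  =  - 2^1*3^1 * 5^( - 1) = - 6/5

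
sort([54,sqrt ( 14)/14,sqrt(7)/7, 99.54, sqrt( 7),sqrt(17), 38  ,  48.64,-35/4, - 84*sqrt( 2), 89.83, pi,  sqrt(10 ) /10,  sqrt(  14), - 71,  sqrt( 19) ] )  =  [ - 84*sqrt( 2 ),  -  71, - 35/4, sqrt( 14)/14,sqrt(10)/10,  sqrt( 7)/7,sqrt( 7 ),pi,sqrt( 14 ), sqrt( 17), sqrt( 19),38,48.64,54, 89.83, 99.54]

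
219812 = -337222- - 557034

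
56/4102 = 4/293 = 0.01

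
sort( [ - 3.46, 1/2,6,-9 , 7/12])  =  [ - 9 ,-3.46,1/2,7/12, 6]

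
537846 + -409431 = 128415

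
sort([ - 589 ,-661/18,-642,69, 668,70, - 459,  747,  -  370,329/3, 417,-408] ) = [ - 642 , - 589,- 459, - 408, - 370,-661/18 , 69,  70,329/3,417,668,747]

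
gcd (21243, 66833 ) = 97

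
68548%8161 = 3260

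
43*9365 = 402695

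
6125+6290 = 12415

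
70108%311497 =70108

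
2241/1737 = 249/193 = 1.29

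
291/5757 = 97/1919=0.05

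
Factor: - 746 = - 2^1*373^1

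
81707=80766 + 941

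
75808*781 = 59206048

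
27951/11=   2541 = 2541.00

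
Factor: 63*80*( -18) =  - 2^5*3^4*5^1*7^1 = -90720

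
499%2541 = 499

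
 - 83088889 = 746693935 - 829782824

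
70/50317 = 70/50317 = 0.00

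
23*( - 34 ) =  - 782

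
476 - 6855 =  - 6379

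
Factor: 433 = 433^1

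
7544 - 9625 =-2081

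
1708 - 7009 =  - 5301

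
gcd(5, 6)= 1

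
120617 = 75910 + 44707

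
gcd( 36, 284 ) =4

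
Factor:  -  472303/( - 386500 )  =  611/500 = 2^( -2 )*5^( - 3) * 13^1*47^1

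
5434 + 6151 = 11585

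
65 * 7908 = 514020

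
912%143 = 54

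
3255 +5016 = 8271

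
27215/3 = 9071 + 2/3 =9071.67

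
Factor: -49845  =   - 3^1*5^1*3323^1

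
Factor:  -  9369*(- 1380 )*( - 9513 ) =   -  122995669860 =- 2^2 *3^6*5^1*7^1* 23^1*151^1  *347^1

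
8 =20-12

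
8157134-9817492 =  - 1660358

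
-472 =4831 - 5303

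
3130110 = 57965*54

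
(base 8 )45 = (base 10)37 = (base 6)101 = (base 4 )211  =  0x25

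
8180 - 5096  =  3084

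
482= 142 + 340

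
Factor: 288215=5^1*59^1*977^1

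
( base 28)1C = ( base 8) 50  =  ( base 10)40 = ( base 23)1H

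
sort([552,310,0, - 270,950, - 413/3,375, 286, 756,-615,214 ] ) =[ - 615, - 270,-413/3,0, 214,286 , 310,375,552,756,950]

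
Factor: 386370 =2^1 * 3^6*5^1 * 53^1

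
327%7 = 5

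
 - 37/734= - 37/734 = - 0.05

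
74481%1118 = 693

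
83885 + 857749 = 941634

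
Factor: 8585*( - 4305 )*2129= - 78684486825 = - 3^1*5^2*7^1*17^1*41^1*101^1* 2129^1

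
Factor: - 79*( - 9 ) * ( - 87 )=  - 3^3*29^1  *  79^1 =- 61857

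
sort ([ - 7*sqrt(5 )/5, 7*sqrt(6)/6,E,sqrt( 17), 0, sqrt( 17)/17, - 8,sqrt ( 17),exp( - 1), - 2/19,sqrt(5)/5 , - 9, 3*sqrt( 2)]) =[ - 9,- 8, - 7*sqrt( 5)/5, - 2/19, 0,sqrt ( 17)/17,exp( - 1), sqrt(5)/5,  E,7*sqrt(6)/6, sqrt( 17) , sqrt(17 ),3 * sqrt( 2 )] 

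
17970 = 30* 599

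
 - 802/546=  - 401/273=- 1.47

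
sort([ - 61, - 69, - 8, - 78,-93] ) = [ - 93, - 78, - 69 ,- 61,  -  8]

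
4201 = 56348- 52147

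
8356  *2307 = 19277292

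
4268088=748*5706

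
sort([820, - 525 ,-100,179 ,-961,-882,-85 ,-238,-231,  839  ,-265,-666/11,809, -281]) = [ - 961, -882 ,-525,-281, - 265, - 238,-231, - 100, - 85, - 666/11 , 179,809, 820,839]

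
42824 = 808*53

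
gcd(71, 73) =1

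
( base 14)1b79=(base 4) 1032033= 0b1001110001111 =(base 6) 35103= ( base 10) 5007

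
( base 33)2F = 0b1010001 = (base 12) 69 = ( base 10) 81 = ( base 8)121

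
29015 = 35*829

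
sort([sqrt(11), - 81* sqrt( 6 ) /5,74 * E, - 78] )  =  [ - 78 , - 81*sqrt( 6) /5, sqrt( 11 ),74  *  E]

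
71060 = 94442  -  23382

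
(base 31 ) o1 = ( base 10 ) 745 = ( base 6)3241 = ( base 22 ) 1BJ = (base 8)1351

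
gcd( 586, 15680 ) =2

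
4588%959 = 752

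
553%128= 41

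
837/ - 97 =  - 9 + 36/97 = -  8.63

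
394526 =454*869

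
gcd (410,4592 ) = 82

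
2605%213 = 49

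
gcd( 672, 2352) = 336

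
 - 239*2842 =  - 679238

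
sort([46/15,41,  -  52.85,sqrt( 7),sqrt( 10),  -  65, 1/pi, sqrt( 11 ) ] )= [ - 65, - 52.85,  1/pi,sqrt(7),46/15 , sqrt( 10 ), sqrt( 11 ), 41]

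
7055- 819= 6236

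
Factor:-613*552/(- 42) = 56396/7 = 2^2*7^(-1)*23^1*613^1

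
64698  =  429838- 365140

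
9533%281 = 260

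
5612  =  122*46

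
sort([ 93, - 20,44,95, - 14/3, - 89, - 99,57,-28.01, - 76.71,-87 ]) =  [ - 99, - 89,- 87, - 76.71,  -  28.01, - 20,  -  14/3, 44,57,93,95]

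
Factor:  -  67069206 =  - 2^1*3^2 * 331^1*11257^1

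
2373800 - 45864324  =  -43490524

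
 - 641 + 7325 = 6684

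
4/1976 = 1/494 = 0.00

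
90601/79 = 90601/79 = 1146.85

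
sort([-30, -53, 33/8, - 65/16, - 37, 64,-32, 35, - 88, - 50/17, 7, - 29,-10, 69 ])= [- 88, - 53, - 37,-32, - 30,-29,  -  10, - 65/16,-50/17 , 33/8, 7, 35, 64,69 ] 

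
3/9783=1/3261 = 0.00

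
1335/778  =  1335/778=1.72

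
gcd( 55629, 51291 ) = 9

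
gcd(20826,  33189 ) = 39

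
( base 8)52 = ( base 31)1B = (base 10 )42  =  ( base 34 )18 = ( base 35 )17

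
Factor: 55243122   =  2^1*3^1*11^1*837017^1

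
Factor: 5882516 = 2^2 *41^1 * 35869^1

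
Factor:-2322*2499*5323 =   -  30887654994 = - 2^1*3^4 *7^2*17^1* 43^1*5323^1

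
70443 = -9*(-7827 ) 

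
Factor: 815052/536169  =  2^2*7^1*31^1 * 571^ ( - 1) = 868/571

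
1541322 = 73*21114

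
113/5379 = 113/5379 = 0.02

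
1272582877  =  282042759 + 990540118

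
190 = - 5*( - 38 ) 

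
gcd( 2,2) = 2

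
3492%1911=1581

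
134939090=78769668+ 56169422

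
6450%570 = 180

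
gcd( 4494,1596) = 42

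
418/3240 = 209/1620 = 0.13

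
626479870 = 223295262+403184608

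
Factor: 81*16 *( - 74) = - 95904 = -  2^5*3^4*37^1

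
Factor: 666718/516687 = 2^1 * 3^( - 1)*13^1*157^ ( - 1 )*1097^(-1)*25643^1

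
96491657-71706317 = 24785340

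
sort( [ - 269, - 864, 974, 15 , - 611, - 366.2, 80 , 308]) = [ - 864, - 611 , - 366.2,-269,15,80 , 308, 974]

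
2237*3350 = 7493950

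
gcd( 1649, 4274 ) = 1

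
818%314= 190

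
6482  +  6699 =13181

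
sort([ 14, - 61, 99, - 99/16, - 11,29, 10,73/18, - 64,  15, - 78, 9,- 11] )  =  [ - 78 , - 64, - 61,-11, - 11,  -  99/16,73/18,  9,10,14,15,29,99]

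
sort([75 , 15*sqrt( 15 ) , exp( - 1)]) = [ exp(-1 ),15 * sqrt(15) , 75]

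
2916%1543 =1373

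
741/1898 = 57/146 = 0.39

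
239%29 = 7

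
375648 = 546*688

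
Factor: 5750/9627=2^1*3^(-1) * 5^3*23^1*3209^( - 1) 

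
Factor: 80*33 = 2640 = 2^4*3^1*5^1* 11^1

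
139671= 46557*3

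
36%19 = 17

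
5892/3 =1964 = 1964.00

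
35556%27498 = 8058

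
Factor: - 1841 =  - 7^1 * 263^1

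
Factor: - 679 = -7^1*97^1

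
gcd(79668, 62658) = 18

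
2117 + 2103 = 4220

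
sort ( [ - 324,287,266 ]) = [-324,266, 287 ]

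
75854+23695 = 99549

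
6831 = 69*99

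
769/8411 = 769/8411= 0.09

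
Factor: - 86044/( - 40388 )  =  7^2* 23^( - 1) = 49/23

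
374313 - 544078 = -169765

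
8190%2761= 2668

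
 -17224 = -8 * 2153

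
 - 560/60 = -28/3 = - 9.33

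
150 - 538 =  - 388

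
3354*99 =332046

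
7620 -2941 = 4679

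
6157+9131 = 15288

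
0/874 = 0 = 0.00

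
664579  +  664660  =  1329239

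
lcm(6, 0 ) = 0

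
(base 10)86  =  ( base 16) 56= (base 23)3h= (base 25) 3b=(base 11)79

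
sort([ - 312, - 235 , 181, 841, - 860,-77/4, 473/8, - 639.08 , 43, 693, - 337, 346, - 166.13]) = [ - 860,  -  639.08, -337,-312, - 235, - 166.13, - 77/4,43, 473/8, 181, 346, 693, 841] 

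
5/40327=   5/40327 = 0.00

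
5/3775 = 1/755 =0.00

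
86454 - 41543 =44911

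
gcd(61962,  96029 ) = 1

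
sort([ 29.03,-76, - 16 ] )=[ - 76,-16,29.03] 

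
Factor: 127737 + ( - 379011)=  -  251274 = - 2^1 * 3^1*41879^1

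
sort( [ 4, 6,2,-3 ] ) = [-3,2, 4,6]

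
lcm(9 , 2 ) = 18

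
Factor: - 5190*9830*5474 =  - 279270889800 = - 2^3*3^1*5^2*7^1*17^1*23^1*173^1*983^1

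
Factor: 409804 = 2^2*102451^1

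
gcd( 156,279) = 3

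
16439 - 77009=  - 60570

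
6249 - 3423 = 2826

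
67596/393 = 172 = 172.00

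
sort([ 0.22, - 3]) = [ - 3,0.22]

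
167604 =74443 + 93161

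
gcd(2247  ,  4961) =1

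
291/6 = 48 + 1/2 = 48.50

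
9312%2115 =852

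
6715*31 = 208165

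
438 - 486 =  - 48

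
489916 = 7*69988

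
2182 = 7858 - 5676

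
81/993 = 27/331= 0.08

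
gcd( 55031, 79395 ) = 1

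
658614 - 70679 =587935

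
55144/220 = 13786/55=250.65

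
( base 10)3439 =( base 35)2s9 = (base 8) 6557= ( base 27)4JA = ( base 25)5ce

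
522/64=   8 + 5/32 = 8.16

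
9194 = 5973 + 3221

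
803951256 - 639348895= 164602361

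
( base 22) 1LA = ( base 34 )S4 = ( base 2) 1110111100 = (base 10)956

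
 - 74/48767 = - 1 + 48693/48767= - 0.00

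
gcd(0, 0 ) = 0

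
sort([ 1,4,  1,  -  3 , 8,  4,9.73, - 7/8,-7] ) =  [-7, - 3, -7/8, 1,1,4,4,8, 9.73] 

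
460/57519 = 460/57519 = 0.01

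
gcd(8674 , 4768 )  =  2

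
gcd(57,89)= 1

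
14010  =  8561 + 5449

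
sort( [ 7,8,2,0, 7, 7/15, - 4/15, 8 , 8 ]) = [ - 4/15,0, 7/15, 2, 7, 7,8,  8,8] 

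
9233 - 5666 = 3567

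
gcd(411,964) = 1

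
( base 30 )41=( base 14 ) 89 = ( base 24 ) 51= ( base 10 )121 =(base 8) 171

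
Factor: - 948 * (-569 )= 2^2 *3^1*79^1*569^1 =539412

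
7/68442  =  7/68442 = 0.00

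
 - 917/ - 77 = 11 + 10/11= 11.91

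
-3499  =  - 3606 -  - 107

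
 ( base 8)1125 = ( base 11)4a3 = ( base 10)597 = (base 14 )309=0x255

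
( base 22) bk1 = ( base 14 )215B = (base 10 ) 5765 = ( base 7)22544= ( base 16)1685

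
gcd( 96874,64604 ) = 2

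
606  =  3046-2440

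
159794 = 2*79897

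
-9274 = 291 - 9565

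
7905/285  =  527/19 = 27.74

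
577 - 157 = 420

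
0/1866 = 0= 0.00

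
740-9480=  -8740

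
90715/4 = 90715/4 = 22678.75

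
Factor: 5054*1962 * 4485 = 2^2*3^3*5^1*7^1*13^1*19^2 * 23^1*109^1  =  44473026780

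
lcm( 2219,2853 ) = 19971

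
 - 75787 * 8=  - 606296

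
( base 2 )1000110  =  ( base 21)37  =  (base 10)70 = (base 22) 34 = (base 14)50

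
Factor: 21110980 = 2^2*5^1 * 11^1*95959^1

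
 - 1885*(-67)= 126295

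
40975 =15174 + 25801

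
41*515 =21115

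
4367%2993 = 1374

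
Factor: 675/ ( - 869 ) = -3^3*5^2*11^ ( - 1 )*79^( - 1 )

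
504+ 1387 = 1891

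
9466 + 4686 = 14152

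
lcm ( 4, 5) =20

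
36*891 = 32076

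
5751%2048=1655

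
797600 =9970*80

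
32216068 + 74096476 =106312544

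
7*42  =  294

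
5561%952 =801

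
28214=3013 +25201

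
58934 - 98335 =  -  39401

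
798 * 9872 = 7877856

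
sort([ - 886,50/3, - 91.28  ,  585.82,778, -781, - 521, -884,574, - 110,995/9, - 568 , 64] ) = [ - 886, - 884, - 781,- 568, - 521, - 110,- 91.28,  50/3,64,995/9, 574,585.82,  778] 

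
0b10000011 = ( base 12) AB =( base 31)47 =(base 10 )131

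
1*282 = 282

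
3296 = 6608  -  3312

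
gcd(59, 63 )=1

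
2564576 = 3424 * 749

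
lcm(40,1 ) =40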